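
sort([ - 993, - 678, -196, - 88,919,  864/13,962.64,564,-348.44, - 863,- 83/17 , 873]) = [ - 993 , - 863, - 678,-348.44 ,- 196, - 88,-83/17,864/13, 564,873,919, 962.64]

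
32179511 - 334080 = 31845431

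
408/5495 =408/5495 = 0.07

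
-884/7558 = - 442/3779 =- 0.12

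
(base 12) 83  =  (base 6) 243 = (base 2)1100011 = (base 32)33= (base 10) 99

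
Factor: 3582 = 2^1*3^2*199^1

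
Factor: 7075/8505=3^( - 5 )*  5^1*7^ ( -1)*283^1= 1415/1701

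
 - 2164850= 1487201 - 3652051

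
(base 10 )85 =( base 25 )3a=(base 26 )37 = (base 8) 125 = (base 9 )104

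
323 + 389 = 712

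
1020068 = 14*72862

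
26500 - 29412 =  - 2912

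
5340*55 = 293700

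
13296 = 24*554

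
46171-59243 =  - 13072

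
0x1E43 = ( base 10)7747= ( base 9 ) 11557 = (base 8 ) 17103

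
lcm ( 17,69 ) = 1173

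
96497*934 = 90128198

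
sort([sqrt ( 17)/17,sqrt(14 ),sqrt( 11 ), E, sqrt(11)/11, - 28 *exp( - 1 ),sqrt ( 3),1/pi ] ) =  [-28*exp(-1), sqrt(17 ) /17, sqrt (11) /11,1/pi, sqrt(3),E,sqrt(11),sqrt( 14)]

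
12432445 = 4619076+7813369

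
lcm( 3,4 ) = 12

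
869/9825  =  869/9825  =  0.09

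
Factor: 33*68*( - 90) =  - 2^3*3^3*5^1*11^1*17^1 =- 201960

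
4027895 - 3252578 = 775317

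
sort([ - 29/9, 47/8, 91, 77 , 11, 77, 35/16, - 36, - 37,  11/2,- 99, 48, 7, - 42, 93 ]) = [-99, - 42, - 37, - 36,-29/9,35/16, 11/2 , 47/8, 7, 11, 48, 77, 77, 91,93]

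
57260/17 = 3368  +  4/17= 3368.24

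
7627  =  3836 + 3791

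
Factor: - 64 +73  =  9=3^2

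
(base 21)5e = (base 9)142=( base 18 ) 6b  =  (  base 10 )119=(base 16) 77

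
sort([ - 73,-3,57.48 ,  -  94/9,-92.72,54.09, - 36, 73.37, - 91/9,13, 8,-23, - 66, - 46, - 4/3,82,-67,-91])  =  [  -  92.72, - 91,  -  73, - 67,-66, - 46,-36, - 23, - 94/9, - 91/9, - 3,-4/3,8,13,54.09,57.48, 73.37, 82] 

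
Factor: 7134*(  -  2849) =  - 2^1*3^1*7^1*11^1*29^1*37^1*41^1 =- 20324766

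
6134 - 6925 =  - 791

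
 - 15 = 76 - 91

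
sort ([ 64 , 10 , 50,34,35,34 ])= [ 10,  34,34, 35,  50, 64 ]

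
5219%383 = 240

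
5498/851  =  6 + 392/851 = 6.46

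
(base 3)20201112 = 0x1325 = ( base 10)4901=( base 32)4P5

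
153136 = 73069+80067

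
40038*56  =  2242128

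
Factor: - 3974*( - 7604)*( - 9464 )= - 2^6 * 7^1*13^2*1901^1*1987^1 = -285985953344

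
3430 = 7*490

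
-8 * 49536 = - 396288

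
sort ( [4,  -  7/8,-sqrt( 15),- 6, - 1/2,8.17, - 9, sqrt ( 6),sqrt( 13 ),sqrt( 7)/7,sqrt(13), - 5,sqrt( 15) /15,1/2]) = [  -  9, - 6,  -  5,-sqrt(15 ),-7/8, - 1/2,sqrt( 15 )/15,sqrt( 7)/7,1/2,sqrt( 6 ),sqrt( 13),sqrt( 13 ),4,8.17]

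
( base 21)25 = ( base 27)1k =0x2f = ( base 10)47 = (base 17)2D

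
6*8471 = 50826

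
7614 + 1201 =8815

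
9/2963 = 9/2963 = 0.00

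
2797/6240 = 2797/6240  =  0.45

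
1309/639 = 1309/639 = 2.05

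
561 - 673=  - 112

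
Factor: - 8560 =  - 2^4*5^1*107^1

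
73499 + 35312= 108811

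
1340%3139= 1340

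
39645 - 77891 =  - 38246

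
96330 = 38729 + 57601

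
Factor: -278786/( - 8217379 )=2^1*139393^1*8217379^( - 1)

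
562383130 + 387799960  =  950183090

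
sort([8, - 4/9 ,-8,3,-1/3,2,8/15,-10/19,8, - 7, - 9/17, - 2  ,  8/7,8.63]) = [- 8, -7, - 2, -9/17, - 10/19, - 4/9, - 1/3,8/15,8/7,2, 3, 8,  8,  8.63 ] 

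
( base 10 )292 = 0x124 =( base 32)94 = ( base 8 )444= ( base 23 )cg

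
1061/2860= 1061/2860 = 0.37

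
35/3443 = 35/3443 = 0.01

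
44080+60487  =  104567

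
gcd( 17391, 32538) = 561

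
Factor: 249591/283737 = 307/349 = 307^1*349^ ( - 1)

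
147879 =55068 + 92811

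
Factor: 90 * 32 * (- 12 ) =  - 34560 =- 2^8*3^3*5^1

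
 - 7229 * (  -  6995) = 50566855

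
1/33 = 1/33 = 0.03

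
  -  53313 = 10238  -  63551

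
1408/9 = 156 + 4/9 = 156.44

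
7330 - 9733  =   - 2403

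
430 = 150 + 280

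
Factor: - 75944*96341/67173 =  - 7316520904/67173 = - 2^3*3^( - 1)*7^1*11^1*863^1*13763^1*22391^( - 1)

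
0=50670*0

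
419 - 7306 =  -6887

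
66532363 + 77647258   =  144179621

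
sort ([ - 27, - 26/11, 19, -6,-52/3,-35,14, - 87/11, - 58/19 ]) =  [-35, - 27,-52/3,-87/11, - 6,-58/19,-26/11,14,19]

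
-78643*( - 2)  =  157286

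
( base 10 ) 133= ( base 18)77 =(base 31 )49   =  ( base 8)205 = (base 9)157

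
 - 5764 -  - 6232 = 468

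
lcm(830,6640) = 6640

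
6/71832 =1/11972  =  0.00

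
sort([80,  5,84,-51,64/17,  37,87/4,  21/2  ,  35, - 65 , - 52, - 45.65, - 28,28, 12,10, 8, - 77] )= [-77, -65 ,  -  52, - 51, - 45.65  , - 28,  64/17,5, 8, 10,21/2, 12,  87/4,28,35, 37,80,  84]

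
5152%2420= 312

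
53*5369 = 284557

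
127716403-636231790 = -508515387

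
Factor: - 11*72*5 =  - 2^3*3^2*5^1*11^1 = - 3960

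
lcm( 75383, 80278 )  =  6181406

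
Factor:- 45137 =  - 45137^1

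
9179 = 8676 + 503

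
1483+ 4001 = 5484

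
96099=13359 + 82740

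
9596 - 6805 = 2791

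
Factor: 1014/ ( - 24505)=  - 6/145 =-  2^1*3^1 * 5^( - 1 ) * 29^(-1) 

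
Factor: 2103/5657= 3^1*701^1 * 5657^(-1)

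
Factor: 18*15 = 270 = 2^1 * 3^3*5^1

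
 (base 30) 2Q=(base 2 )1010110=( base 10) 86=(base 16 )56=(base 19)4a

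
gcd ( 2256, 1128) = 1128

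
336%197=139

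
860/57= 15 + 5/57  =  15.09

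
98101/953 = 102 + 895/953 = 102.94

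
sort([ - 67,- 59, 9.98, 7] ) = [-67, -59, 7, 9.98] 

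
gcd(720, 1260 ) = 180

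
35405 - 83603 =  - 48198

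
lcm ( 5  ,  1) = 5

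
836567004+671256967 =1507823971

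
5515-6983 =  - 1468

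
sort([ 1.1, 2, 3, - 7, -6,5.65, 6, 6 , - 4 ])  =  [ - 7,-6, - 4, 1.1 , 2,3, 5.65, 6,6]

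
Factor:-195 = -3^1*5^1*13^1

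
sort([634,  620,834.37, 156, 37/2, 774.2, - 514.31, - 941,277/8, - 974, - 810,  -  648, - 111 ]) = [ -974, - 941, - 810, - 648, - 514.31, - 111,37/2,277/8,  156  ,  620,634, 774.2, 834.37] 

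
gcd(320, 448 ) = 64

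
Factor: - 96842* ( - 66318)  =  2^2*3^1*7^1*41^1*1181^1*1579^1 = 6422367756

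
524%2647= 524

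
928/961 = 928/961 = 0.97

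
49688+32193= 81881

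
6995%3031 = 933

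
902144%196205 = 117324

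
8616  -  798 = 7818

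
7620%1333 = 955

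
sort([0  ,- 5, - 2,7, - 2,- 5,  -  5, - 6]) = [ - 6 , - 5,  -  5, - 5,-2,-2,0, 7]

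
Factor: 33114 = 2^1*3^1 * 5519^1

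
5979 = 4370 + 1609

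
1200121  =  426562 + 773559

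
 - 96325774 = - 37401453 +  - 58924321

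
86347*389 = 33588983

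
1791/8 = 223 + 7/8 = 223.88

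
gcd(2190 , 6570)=2190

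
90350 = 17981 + 72369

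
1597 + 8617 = 10214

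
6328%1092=868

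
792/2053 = 792/2053 = 0.39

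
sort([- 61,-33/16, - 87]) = [ - 87,-61,-33/16 ]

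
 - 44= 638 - 682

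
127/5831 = 127/5831 = 0.02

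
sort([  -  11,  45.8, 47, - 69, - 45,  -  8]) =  [- 69,  -  45, - 11, - 8,45.8,  47 ]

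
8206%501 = 190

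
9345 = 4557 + 4788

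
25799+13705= 39504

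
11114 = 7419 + 3695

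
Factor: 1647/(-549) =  - 3 = -3^1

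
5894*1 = 5894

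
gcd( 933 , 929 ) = 1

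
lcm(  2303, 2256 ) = 110544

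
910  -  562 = 348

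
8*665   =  5320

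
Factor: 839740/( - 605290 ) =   -  2^1  *7^( - 1 )*11^2*347^1  *8647^ ( - 1 )= - 83974/60529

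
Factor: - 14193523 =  - 14193523^1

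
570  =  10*57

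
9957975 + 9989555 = 19947530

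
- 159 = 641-800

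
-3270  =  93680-96950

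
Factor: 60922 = 2^1* 83^1*367^1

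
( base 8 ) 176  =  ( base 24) 56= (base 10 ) 126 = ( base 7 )240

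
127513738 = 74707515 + 52806223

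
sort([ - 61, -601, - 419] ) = [ - 601, - 419, - 61] 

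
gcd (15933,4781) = 1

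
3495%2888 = 607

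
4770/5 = 954 =954.00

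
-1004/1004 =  - 1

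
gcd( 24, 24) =24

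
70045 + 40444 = 110489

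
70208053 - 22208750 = 47999303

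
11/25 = 11/25   =  0.44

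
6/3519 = 2/1173 = 0.00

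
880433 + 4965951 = 5846384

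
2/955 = 2/955= 0.00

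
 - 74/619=- 1 + 545/619 = - 0.12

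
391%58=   43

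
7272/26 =279 + 9/13 = 279.69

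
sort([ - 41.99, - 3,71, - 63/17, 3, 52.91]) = [ - 41.99  , - 63/17, - 3,  3,  52.91, 71]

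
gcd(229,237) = 1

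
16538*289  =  4779482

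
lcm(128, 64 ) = 128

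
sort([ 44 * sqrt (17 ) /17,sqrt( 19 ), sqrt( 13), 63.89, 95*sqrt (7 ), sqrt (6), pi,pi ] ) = [sqrt( 6),  pi,pi, sqrt( 13), sqrt( 19 ), 44*sqrt(17 ) /17,63.89, 95*sqrt (7 )]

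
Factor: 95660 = 2^2 * 5^1*4783^1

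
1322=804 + 518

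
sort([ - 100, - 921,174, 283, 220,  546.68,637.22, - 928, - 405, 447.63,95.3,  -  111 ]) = [ - 928, -921, - 405,-111, - 100,  95.3,174,220,283, 447.63, 546.68, 637.22]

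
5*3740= 18700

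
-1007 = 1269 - 2276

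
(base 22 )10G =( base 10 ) 500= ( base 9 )615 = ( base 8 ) 764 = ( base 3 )200112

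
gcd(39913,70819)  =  1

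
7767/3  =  2589 = 2589.00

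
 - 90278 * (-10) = 902780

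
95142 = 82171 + 12971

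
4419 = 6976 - 2557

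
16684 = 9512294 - 9495610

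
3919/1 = 3919 = 3919.00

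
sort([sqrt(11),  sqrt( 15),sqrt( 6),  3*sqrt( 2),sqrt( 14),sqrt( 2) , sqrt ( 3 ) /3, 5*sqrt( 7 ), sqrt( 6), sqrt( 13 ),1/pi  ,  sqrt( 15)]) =[ 1/pi, sqrt(3)/3, sqrt ( 2),sqrt( 6), sqrt( 6 ),  sqrt( 11), sqrt( 13 ),sqrt( 14),sqrt(15),sqrt(  15 ), 3*sqrt(2),5*sqrt( 7 ) ]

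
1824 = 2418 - 594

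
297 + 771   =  1068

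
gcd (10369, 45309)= 1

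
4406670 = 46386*95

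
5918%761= 591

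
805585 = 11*73235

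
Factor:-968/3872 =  - 1/4 = - 2^( - 2 ) 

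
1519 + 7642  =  9161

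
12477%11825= 652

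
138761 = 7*19823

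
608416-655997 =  - 47581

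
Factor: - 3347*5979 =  - 3^1*1993^1 * 3347^1 = -20011713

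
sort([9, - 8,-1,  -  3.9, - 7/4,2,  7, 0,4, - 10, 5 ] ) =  [ - 10, - 8,-3.9, - 7/4, - 1,0, 2, 4,5,7,9] 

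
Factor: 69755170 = 2^1*5^1*1487^1*4691^1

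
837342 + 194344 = 1031686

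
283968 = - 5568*( - 51) 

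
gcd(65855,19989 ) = 1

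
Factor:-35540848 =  - 2^4*7^1*223^1*1423^1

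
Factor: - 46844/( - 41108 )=49/43 = 7^2*43^( - 1) 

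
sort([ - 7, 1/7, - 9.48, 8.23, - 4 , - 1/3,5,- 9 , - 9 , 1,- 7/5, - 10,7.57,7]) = [ - 10, - 9.48, - 9  , - 9, - 7, - 4, - 7/5, -1/3,1/7,1, 5,7,7.57, 8.23]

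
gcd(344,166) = 2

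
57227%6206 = 1373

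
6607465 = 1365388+5242077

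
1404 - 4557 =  - 3153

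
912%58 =42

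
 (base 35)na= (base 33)ON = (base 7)2243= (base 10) 815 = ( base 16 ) 32F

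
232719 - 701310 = - 468591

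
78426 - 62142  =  16284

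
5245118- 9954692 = -4709574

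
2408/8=301  =  301.00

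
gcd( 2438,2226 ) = 106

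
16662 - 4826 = 11836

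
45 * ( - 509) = -22905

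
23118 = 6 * 3853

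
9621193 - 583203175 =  - 573581982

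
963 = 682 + 281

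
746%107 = 104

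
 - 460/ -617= 460/617 = 0.75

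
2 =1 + 1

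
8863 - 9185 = - 322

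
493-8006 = -7513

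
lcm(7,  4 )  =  28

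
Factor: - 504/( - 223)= 2^3*3^2 * 7^1*223^( - 1)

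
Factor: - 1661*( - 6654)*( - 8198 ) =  - 90606706212  =  - 2^2*3^1*11^1*151^1*1109^1 * 4099^1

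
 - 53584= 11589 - 65173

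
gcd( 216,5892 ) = 12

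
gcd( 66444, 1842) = 6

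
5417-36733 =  - 31316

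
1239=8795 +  - 7556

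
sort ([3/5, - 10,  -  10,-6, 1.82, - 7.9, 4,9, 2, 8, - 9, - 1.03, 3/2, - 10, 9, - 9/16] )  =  [ - 10, - 10,-10, - 9, - 7.9, - 6, - 1.03,-9/16, 3/5, 3/2, 1.82, 2, 4,8, 9, 9 ] 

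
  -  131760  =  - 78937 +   -  52823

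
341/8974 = 341/8974 = 0.04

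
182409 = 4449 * 41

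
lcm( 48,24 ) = 48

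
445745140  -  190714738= 255030402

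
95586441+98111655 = 193698096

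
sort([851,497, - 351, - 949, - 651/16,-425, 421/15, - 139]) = [  -  949, - 425, - 351, - 139 , - 651/16,421/15, 497,851]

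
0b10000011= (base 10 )131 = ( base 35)3q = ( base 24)5B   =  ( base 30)4B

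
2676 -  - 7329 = 10005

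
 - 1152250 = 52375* ( - 22) 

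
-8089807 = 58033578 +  - 66123385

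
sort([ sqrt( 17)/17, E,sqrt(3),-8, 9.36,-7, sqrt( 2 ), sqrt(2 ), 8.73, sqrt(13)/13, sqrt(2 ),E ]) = [-8, - 7,sqrt( 17 ) /17,sqrt ( 13 )/13,sqrt(2 ) , sqrt(  2),sqrt(2 ), sqrt(3 ) , E, E,8.73, 9.36 ]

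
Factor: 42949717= 23^1*1103^1 * 1693^1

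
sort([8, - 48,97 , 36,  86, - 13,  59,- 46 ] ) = [ - 48,-46, - 13,8, 36,  59,86 , 97] 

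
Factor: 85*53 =5^1 *17^1 * 53^1 = 4505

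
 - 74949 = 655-75604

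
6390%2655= 1080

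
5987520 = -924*( - 6480) 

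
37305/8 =4663 + 1/8 = 4663.12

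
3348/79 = 42 + 30/79  =  42.38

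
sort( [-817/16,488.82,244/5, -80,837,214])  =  [ - 80, - 817/16,244/5,214,  488.82,837]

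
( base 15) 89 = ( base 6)333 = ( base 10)129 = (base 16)81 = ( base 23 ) 5E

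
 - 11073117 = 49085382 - 60158499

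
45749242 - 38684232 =7065010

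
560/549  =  1 + 11/549 = 1.02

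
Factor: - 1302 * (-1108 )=1442616 = 2^3*3^1 *7^1*31^1*277^1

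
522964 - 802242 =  - 279278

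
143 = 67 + 76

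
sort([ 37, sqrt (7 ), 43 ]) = [ sqrt( 7),37, 43 ]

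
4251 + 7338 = 11589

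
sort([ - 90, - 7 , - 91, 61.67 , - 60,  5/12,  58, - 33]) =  [ - 91,-90,  -  60, - 33, -7,5/12,58, 61.67 ]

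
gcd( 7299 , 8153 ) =1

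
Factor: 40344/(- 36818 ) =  - 2^2 * 3^1 * 41^1*449^ ( - 1 )= -492/449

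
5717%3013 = 2704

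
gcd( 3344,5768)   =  8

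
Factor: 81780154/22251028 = 2^(  -  1)*17^ ( - 1) * 23^( - 1 )*41^ (-1) * 347^( - 1)*40890077^1 = 40890077/11125514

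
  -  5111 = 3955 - 9066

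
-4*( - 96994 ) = 387976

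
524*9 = 4716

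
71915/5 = 14383 = 14383.00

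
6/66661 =6/66661 = 0.00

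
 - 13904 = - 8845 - 5059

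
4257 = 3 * 1419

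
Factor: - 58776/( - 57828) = 2^1*31^1*61^( - 1) =62/61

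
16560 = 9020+7540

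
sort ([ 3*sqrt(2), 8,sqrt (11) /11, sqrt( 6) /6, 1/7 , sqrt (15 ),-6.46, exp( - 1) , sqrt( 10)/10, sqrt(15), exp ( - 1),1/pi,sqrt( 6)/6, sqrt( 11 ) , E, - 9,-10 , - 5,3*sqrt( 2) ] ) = [ - 10,- 9, - 6.46, - 5,1/7,sqrt(11 )/11,sqrt( 10 )/10,1/pi,exp( - 1) , exp(  -  1) , sqrt( 6) /6,sqrt( 6) /6,E, sqrt(11)  ,  sqrt ( 15), sqrt( 15 ) , 3*sqrt ( 2), 3*sqrt( 2), 8]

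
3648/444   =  8 + 8/37 = 8.22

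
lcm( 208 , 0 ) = 0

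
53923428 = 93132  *579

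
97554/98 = 48777/49 = 995.45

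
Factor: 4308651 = 3^2 * 478739^1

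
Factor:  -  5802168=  - 2^3*3^1*17^1*14221^1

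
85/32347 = 85/32347 =0.00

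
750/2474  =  375/1237=0.30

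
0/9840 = 0 = 0.00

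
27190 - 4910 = 22280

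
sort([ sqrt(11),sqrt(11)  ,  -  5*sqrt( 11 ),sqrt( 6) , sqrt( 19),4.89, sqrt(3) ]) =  [  -  5*sqrt(11) , sqrt( 3), sqrt (6),  sqrt(11), sqrt (11 ),sqrt( 19), 4.89]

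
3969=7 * 567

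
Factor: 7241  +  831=2^3*1009^1  =  8072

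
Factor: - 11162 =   -  2^1*5581^1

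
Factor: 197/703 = 19^( - 1)*37^( - 1)*197^1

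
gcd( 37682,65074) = 2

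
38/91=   38/91 = 0.42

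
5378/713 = 7 + 387/713 = 7.54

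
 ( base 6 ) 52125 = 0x1b35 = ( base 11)5262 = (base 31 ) 77L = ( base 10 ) 6965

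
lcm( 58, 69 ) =4002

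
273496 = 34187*8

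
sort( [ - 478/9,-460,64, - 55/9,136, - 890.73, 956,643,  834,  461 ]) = [ - 890.73, - 460,-478/9,  -  55/9, 64, 136,461,  643, 834,  956]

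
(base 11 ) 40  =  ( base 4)230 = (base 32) 1C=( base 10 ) 44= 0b101100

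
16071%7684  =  703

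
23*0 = 0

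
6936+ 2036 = 8972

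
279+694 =973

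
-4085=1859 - 5944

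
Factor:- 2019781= - 1129^1*1789^1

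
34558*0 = 0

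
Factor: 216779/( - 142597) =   -  7^( - 1)  *  13^( - 1)*1567^( - 1)*216779^1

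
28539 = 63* 453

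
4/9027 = 4/9027 = 0.00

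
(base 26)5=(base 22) 5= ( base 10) 5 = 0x5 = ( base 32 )5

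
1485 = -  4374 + 5859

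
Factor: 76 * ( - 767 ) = -2^2*13^1*19^1*59^1= - 58292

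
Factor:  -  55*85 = -4675 = -5^2*11^1 * 17^1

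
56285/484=56285/484 = 116.29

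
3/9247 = 3/9247= 0.00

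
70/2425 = 14/485 = 0.03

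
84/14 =6 = 6.00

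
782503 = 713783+68720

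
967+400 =1367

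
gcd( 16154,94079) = 1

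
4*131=524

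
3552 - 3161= 391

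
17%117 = 17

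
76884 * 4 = 307536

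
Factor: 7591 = 7591^1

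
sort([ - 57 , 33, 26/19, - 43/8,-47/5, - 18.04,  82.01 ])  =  [ - 57, - 18.04, - 47/5 , - 43/8, 26/19,33,82.01]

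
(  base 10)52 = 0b110100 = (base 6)124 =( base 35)1h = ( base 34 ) 1i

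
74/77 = 74/77 = 0.96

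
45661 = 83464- 37803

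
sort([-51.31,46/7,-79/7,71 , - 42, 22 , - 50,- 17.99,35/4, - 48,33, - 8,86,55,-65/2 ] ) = [-51.31,-50, - 48, - 42, - 65/2, - 17.99, - 79/7, - 8,46/7,35/4,  22, 33,55, 71,86]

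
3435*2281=7835235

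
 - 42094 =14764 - 56858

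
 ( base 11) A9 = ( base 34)3H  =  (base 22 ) 59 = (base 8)167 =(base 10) 119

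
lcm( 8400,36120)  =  361200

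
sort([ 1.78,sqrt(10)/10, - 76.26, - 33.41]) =[ - 76.26, - 33.41, sqrt(10)/10, 1.78]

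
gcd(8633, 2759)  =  89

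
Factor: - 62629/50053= - 7^1 * 23^1*389^1 * 50053^( - 1 ) 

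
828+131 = 959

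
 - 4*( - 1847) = 7388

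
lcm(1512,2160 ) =15120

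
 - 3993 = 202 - 4195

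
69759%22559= 2082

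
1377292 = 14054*98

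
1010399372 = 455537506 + 554861866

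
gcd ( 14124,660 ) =132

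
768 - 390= 378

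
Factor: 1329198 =2^1*3^1*13^1*17041^1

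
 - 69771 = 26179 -95950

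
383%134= 115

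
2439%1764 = 675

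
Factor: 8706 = 2^1*3^1 * 1451^1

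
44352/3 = 14784 = 14784.00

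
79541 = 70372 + 9169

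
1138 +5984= 7122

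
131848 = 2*65924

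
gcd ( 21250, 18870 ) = 170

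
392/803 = 392/803 = 0.49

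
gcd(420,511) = 7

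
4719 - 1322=3397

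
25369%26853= 25369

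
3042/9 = 338 = 338.00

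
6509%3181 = 147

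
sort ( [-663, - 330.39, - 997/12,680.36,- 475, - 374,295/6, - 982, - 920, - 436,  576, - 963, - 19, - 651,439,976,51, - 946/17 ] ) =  [ - 982, - 963,  -  920, - 663, - 651, -475, - 436, - 374, - 330.39, - 997/12, - 946/17, - 19,295/6,51,439, 576,680.36,976 ]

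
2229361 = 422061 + 1807300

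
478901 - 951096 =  - 472195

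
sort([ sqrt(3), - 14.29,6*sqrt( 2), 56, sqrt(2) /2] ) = [ - 14.29, sqrt( 2 ) /2, sqrt( 3) , 6*sqrt(2 ),  56] 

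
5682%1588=918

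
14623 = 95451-80828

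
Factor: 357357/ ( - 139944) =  - 2^( - 3)*7^(-1)*11^1*13^1 = - 143/56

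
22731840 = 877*25920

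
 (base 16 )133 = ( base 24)CJ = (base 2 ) 100110011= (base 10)307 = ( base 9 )371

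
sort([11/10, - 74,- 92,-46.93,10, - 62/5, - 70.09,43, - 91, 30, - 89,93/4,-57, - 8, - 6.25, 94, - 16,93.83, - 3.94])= [  -  92, - 91, - 89, - 74, - 70.09,  -  57, - 46.93, - 16, - 62/5, - 8, - 6.25, - 3.94, 11/10,10,  93/4, 30,43, 93.83,94]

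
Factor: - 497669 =-29^1*131^2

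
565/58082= 5/514=0.01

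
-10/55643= - 1+ 55633/55643 = - 0.00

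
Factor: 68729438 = 2^1*3079^1*11161^1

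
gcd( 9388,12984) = 4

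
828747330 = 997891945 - 169144615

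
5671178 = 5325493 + 345685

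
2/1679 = 2/1679 = 0.00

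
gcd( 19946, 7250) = 2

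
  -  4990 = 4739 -9729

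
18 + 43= 61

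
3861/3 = 1287 = 1287.00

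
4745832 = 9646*492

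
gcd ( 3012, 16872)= 12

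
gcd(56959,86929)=1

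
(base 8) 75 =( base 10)61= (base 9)67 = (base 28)25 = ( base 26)29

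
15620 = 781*20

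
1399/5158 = 1399/5158 =0.27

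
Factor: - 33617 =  - 33617^1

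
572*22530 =12887160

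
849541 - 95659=753882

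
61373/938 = 65 + 403/938 =65.43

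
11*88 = 968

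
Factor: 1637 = 1637^1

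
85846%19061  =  9602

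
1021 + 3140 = 4161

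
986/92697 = 986/92697 =0.01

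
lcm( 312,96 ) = 1248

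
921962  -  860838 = 61124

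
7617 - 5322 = 2295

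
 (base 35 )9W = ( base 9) 425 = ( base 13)209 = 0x15b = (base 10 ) 347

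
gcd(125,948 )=1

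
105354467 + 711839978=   817194445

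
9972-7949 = 2023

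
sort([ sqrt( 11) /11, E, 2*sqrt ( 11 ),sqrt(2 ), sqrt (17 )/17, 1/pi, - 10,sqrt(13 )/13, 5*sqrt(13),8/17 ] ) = [ - 10,sqrt( 17 )/17, sqrt( 13)/13,sqrt(11) /11,1/pi , 8/17,sqrt(2), E,2*sqrt(11), 5*sqrt(13 )] 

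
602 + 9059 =9661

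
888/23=38+14/23 = 38.61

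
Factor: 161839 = 161839^1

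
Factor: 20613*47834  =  2^1 *3^1*6871^1 * 23917^1 = 986002242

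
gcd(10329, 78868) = 1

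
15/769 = 15/769 = 0.02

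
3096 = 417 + 2679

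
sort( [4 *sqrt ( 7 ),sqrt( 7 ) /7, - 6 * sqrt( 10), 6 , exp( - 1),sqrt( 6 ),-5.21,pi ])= [ - 6*sqrt(10), - 5.21,exp( - 1) , sqrt( 7)/7,sqrt( 6 ), pi, 6,  4* sqrt( 7)]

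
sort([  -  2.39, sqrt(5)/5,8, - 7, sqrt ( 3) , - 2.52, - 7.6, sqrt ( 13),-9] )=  [- 9, - 7.6,-7, - 2.52,-2.39,  sqrt(5)/5, sqrt ( 3),  sqrt(13), 8]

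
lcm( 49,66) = 3234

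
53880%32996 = 20884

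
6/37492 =3/18746 = 0.00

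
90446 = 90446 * 1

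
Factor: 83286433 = 83^1 * 281^1*3571^1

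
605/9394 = 55/854 = 0.06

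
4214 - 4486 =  -272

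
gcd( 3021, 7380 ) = 3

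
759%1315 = 759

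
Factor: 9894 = 2^1*3^1* 17^1*97^1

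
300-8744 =-8444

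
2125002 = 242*8781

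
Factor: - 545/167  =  -5^1*109^1*167^( - 1)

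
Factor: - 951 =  - 3^1*317^1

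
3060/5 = 612  =  612.00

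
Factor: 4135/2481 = 3^( - 1 )*5^1  =  5/3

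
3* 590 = 1770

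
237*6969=1651653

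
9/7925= 9/7925 = 0.00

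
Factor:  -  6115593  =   -3^1 * 11^1*47^1*3943^1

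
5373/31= 173 + 10/31 = 173.32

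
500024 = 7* 71432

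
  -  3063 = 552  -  3615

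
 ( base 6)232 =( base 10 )92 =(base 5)332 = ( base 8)134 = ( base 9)112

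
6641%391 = 385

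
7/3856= 7/3856 = 0.00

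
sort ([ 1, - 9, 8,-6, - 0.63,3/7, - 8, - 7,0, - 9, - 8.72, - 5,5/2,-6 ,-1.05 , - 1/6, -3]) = [ -9 , - 9,-8.72,-8,-7, -6, - 6,  -  5, - 3, - 1.05, - 0.63, - 1/6, 0, 3/7, 1,5/2,  8]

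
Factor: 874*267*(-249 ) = -2^1*3^2*19^1*23^1 * 83^1*89^1 = - 58106142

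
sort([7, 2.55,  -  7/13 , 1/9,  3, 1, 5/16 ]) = [ - 7/13, 1/9, 5/16, 1,2.55, 3,7 ]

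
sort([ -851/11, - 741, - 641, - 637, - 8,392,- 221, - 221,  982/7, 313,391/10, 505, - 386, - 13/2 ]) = [-741, - 641 , - 637, - 386,-221, - 221, - 851/11, - 8,-13/2,391/10 , 982/7,313,392, 505 ]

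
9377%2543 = 1748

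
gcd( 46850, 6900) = 50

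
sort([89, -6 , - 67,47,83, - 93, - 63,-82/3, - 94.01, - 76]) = [ -94.01,-93, - 76, - 67 , - 63, - 82/3, - 6, 47, 83,89 ] 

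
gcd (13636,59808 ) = 28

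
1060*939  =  995340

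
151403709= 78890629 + 72513080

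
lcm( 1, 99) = 99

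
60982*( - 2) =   -  121964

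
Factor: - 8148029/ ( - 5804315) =5^( - 1)*11^( - 1)*37^1*105533^( - 1)*220217^1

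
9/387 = 1/43 = 0.02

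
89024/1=89024 = 89024.00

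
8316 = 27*308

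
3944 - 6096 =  - 2152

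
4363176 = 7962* 548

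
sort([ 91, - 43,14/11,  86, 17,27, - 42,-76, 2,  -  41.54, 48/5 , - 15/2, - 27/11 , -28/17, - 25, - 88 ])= [ -88, - 76, - 43, - 42  , - 41.54,-25,  -  15/2, - 27/11, - 28/17, 14/11,2, 48/5, 17, 27,  86,91] 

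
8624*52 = 448448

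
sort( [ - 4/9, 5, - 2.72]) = [ - 2.72, - 4/9, 5]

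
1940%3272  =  1940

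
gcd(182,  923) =13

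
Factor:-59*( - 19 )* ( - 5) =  - 5605  =  - 5^1*19^1*59^1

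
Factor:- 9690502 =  - 2^1*4845251^1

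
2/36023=2/36023 = 0.00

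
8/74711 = 8/74711 = 0.00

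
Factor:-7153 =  -23^1*311^1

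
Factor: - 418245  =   - 3^1*5^1 *27883^1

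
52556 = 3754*14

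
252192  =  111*2272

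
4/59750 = 2/29875 = 0.00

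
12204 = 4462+7742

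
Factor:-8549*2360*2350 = -2^4*5^3*47^1*59^1*83^1*103^1 = - 47412754000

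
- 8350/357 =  - 24 + 218/357=-23.39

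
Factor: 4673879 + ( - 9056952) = - 4383073 = - 67^1*65419^1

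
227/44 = 5+ 7/44 = 5.16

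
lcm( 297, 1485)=1485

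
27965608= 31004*902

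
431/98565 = 431/98565= 0.00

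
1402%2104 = 1402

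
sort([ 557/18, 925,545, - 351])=[ - 351, 557/18,545, 925]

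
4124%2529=1595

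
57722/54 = 28861/27= 1068.93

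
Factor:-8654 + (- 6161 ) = -5^1*2963^1 = -14815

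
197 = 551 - 354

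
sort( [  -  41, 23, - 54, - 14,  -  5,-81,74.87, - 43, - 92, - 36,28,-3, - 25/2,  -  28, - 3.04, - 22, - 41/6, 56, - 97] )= [ - 97,- 92 , - 81, - 54, - 43, - 41, - 36, - 28,  -  22,  -  14, - 25/2 ,-41/6 , - 5  , - 3.04, - 3,23, 28, 56, 74.87]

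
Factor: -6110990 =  - 2^1*5^1*17^1*103^1*349^1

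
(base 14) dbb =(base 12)16a1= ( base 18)86D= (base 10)2713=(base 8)5231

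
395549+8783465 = 9179014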